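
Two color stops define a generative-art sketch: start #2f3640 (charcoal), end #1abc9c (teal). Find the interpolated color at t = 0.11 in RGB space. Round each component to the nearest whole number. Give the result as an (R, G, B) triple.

#2f3640 → (47, 54, 64); #1abc9c → (26, 188, 156).
R = 47 + 0.11 × (26 − 47) = 47 + 0.11 × -21 = 44.69 → 45
G = 54 + 0.11 × (188 − 54) = 54 + 0.11 × 134 = 68.74 → 69
B = 64 + 0.11 × (156 − 64) = 64 + 0.11 × 92 = 74.12 → 74

(45, 69, 74)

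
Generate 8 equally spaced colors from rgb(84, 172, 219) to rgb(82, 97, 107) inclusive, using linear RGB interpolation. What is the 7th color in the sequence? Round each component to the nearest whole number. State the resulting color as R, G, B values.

With 8 swatches and endpoints inclusive, swatch 7 sits at t = (7 − 1)/(8 − 1) = 6/7 ≈ 0.8571.
R = 84 + 0.8571 × (82 − 84) = 82.286 → 82
G = 172 + 0.8571 × (97 − 172) = 107.718 → 108
B = 219 + 0.8571 × (107 − 219) = 123.005 → 123

(82, 108, 123)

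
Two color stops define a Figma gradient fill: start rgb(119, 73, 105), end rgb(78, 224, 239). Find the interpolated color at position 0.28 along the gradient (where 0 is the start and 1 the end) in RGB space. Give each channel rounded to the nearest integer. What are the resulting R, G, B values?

R = 119 + 0.28 × (78 − 119) = 119 + 0.28 × -41 = 107.52 → 108
G = 73 + 0.28 × (224 − 73) = 73 + 0.28 × 151 = 115.28 → 115
B = 105 + 0.28 × (239 − 105) = 105 + 0.28 × 134 = 142.52 → 143
So the blended color is (108, 115, 143), about #6c738f.

(108, 115, 143)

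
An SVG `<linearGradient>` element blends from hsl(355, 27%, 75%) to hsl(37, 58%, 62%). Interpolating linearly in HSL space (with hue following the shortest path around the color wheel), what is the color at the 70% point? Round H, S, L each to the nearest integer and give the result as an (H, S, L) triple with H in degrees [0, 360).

(24, 49, 66)

Hue: 37 − 355 = -318°, but |-318| > 180 so the shorter arc goes the other way: Δh = -318 + 360 = 42°.
H = 355 + 0.7 × (42) = 384.4 → 384 → 384 mod 360 = 24°
S = 27 + 0.7 × (58 − 27) = 48.7 → 49%
L = 75 + 0.7 × (62 − 75) = 65.9 → 66%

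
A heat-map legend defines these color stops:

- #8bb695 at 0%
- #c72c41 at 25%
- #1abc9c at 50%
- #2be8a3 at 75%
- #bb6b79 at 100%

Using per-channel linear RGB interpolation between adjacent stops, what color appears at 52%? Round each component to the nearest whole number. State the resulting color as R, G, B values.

52% lies between the 50% and 75% stops, so the local fraction is t = (52 − 50)/(75 − 50) = 2/25 ≈ 0.08.
#1abc9c → (26, 188, 156); #2be8a3 → (43, 232, 163).
R = 26 + 0.08 × (43 − 26) = 27.36 → 27
G = 188 + 0.08 × (232 − 188) = 191.52 → 192
B = 156 + 0.08 × (163 − 156) = 156.56 → 157

(27, 192, 157)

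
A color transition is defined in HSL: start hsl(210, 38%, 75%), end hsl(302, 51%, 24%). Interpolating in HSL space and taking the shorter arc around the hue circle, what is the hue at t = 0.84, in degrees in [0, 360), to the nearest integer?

Hue arc: Δh = 302 − 210 = 92° (|Δh| ≤ 180, already the shorter path).
H = 210 + 0.84 × (92) = 287.28 → 287°

287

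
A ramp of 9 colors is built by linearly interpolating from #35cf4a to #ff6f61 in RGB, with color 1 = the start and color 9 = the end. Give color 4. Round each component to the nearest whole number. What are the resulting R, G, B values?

(129, 171, 83)

With 9 swatches and endpoints inclusive, swatch 4 sits at t = (4 − 1)/(9 − 1) = 3/8 ≈ 0.375.
#35cf4a → (53, 207, 74); #ff6f61 → (255, 111, 97).
R = 53 + 0.375 × (255 − 53) = 128.75 → 129
G = 207 + 0.375 × (111 − 207) = 171 → 171
B = 74 + 0.375 × (97 − 74) = 82.625 → 83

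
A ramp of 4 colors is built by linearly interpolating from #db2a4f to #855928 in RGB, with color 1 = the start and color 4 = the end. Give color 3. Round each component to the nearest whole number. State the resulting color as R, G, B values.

With 4 swatches and endpoints inclusive, swatch 3 sits at t = (3 − 1)/(4 − 1) = 2/3 ≈ 0.6667.
#db2a4f → (219, 42, 79); #855928 → (133, 89, 40).
R = 219 + 0.6667 × (133 − 219) = 161.664 → 162
G = 42 + 0.6667 × (89 − 42) = 73.335 → 73
B = 79 + 0.6667 × (40 − 79) = 52.999 → 53

(162, 73, 53)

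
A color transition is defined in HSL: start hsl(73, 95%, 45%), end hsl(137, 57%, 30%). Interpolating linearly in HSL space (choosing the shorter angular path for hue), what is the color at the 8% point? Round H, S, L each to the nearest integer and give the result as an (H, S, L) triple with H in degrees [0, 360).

Hue arc: Δh = 137 − 73 = 64° (|Δh| ≤ 180, already the shorter path).
H = 73 + 0.08 × (64) = 78.12 → 78°
S = 95 + 0.08 × (57 − 95) = 91.96 → 92%
L = 45 + 0.08 × (30 − 45) = 43.8 → 44%

(78, 92, 44)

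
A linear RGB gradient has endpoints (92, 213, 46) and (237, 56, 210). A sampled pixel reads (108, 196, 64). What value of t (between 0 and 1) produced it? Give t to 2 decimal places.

Invert the lerp on the B channel (largest span, 164): t = (64 − 46) / (210 − 46) = 18/164 = 0.10976.
Check on R: (108 − 92)/(237 − 92) = 0.1103 ✓

0.11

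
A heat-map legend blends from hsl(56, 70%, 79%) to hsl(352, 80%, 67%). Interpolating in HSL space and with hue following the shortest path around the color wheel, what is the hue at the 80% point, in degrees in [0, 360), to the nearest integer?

5

Hue: 352 − 56 = 296°, but |296| > 180 so the shorter arc goes the other way: Δh = 296 − 360 = -64°.
H = 56 + 0.8 × (-64) = 4.8 → 5°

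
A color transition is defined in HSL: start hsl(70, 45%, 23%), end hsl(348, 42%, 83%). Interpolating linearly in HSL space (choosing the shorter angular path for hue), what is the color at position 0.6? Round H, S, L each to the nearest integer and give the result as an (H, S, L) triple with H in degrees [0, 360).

Hue: 348 − 70 = 278°, but |278| > 180 so the shorter arc goes the other way: Δh = 278 − 360 = -82°.
H = 70 + 0.6 × (-82) = 20.8 → 21°
S = 45 + 0.6 × (42 − 45) = 43.2 → 43%
L = 23 + 0.6 × (83 − 23) = 59 → 59%

(21, 43, 59)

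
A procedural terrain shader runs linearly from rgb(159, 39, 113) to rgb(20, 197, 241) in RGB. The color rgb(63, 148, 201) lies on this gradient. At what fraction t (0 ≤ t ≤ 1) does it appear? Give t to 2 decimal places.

0.69

Invert the lerp on the G channel (largest span, 158): t = (148 − 39) / (197 − 39) = 109/158 = 0.68987.
Check on R: (63 − 159)/(20 − 159) = 0.6906 ✓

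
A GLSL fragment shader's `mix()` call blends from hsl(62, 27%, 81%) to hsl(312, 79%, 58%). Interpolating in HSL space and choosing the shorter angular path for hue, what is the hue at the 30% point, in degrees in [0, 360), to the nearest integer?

Hue: 312 − 62 = 250°, but |250| > 180 so the shorter arc goes the other way: Δh = 250 − 360 = -110°.
H = 62 + 0.3 × (-110) = 29 → 29°

29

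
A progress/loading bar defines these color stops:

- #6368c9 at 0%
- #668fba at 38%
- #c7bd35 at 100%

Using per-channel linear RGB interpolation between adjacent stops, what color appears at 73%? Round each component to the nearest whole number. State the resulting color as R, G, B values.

(157, 169, 111)

73% lies between the 38% and 100% stops, so the local fraction is t = (73 − 38)/(100 − 38) = 35/62 ≈ 0.5645.
#668fba → (102, 143, 186); #c7bd35 → (199, 189, 53).
R = 102 + 0.5645 × (199 − 102) = 156.757 → 157
G = 143 + 0.5645 × (189 − 143) = 168.967 → 169
B = 186 + 0.5645 × (53 − 186) = 110.921 → 111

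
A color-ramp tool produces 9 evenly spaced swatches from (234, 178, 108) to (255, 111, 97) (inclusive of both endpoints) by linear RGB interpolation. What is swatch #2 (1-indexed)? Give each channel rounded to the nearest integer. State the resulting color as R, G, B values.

With 9 swatches and endpoints inclusive, swatch 2 sits at t = (2 − 1)/(9 − 1) = 1/8 ≈ 0.125.
R = 234 + 0.125 × (255 − 234) = 236.625 → 237
G = 178 + 0.125 × (111 − 178) = 169.625 → 170
B = 108 + 0.125 × (97 − 108) = 106.625 → 107

(237, 170, 107)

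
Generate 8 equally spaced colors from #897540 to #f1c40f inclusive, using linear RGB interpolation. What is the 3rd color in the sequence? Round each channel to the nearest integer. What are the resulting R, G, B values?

(167, 140, 50)

With 8 swatches and endpoints inclusive, swatch 3 sits at t = (3 − 1)/(8 − 1) = 2/7 ≈ 0.2857.
#897540 → (137, 117, 64); #f1c40f → (241, 196, 15).
R = 137 + 0.2857 × (241 − 137) = 166.713 → 167
G = 117 + 0.2857 × (196 − 117) = 139.57 → 140
B = 64 + 0.2857 × (15 − 64) = 50.001 → 50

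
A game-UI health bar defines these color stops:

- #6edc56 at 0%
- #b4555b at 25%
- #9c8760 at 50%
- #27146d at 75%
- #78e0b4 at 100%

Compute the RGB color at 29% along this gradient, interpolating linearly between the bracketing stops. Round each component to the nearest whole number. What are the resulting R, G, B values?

29% lies between the 25% and 50% stops, so the local fraction is t = (29 − 25)/(50 − 25) = 4/25 ≈ 0.16.
#b4555b → (180, 85, 91); #9c8760 → (156, 135, 96).
R = 180 + 0.16 × (156 − 180) = 176.16 → 176
G = 85 + 0.16 × (135 − 85) = 93 → 93
B = 91 + 0.16 × (96 − 91) = 91.8 → 92

(176, 93, 92)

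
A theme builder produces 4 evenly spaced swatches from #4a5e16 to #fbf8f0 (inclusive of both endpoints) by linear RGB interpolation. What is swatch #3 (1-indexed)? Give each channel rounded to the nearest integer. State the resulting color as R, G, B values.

With 4 swatches and endpoints inclusive, swatch 3 sits at t = (3 − 1)/(4 − 1) = 2/3 ≈ 0.6667.
#4a5e16 → (74, 94, 22); #fbf8f0 → (251, 248, 240).
R = 74 + 0.6667 × (251 − 74) = 192.006 → 192
G = 94 + 0.6667 × (248 − 94) = 196.672 → 197
B = 22 + 0.6667 × (240 − 22) = 167.341 → 167

(192, 197, 167)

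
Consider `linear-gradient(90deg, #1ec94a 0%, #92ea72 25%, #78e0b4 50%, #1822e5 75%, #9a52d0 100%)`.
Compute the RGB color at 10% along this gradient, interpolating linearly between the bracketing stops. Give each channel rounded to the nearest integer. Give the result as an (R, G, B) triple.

(76, 214, 90)

10% lies between the 0% and 25% stops, so the local fraction is t = (10 − 0)/(25 − 0) = 10/25 ≈ 0.4.
#1ec94a → (30, 201, 74); #92ea72 → (146, 234, 114).
R = 30 + 0.4 × (146 − 30) = 76.4 → 76
G = 201 + 0.4 × (234 − 201) = 214.2 → 214
B = 74 + 0.4 × (114 − 74) = 90 → 90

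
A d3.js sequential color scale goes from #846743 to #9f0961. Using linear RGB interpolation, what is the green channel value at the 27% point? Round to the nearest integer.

78

G₁ = 103 (from #846743), G₂ = 9 (from #9f0961).
G = 103 + 0.27 × (9 − 103) = 77.62 → 78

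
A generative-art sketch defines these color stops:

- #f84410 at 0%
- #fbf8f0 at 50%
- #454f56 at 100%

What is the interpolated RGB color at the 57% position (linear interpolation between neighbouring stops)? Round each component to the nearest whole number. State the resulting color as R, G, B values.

57% lies between the 50% and 100% stops, so the local fraction is t = (57 − 50)/(100 − 50) = 7/50 ≈ 0.14.
#fbf8f0 → (251, 248, 240); #454f56 → (69, 79, 86).
R = 251 + 0.14 × (69 − 251) = 225.52 → 226
G = 248 + 0.14 × (79 − 248) = 224.34 → 224
B = 240 + 0.14 × (86 − 240) = 218.44 → 218

(226, 224, 218)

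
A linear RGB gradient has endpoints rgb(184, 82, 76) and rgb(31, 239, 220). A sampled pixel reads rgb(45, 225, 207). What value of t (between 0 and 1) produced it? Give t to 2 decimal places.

0.91

Invert the lerp on the G channel (largest span, 157): t = (225 − 82) / (239 − 82) = 143/157 = 0.91083.
Check on R: (45 − 184)/(31 − 184) = 0.9085 ✓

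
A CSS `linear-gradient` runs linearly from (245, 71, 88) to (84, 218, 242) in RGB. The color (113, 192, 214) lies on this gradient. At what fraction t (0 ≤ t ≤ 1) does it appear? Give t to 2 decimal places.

Invert the lerp on the R channel (largest span, 161): t = (113 − 245) / (84 − 245) = -132/-161 = 0.81988.
Check on G: (192 − 71)/(218 − 71) = 0.8231 ✓

0.82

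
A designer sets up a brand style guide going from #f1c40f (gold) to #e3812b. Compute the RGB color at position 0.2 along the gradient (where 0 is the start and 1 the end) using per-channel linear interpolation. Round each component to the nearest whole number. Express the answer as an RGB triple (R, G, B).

(238, 183, 21)

#f1c40f → (241, 196, 15); #e3812b → (227, 129, 43).
R = 241 + 0.2 × (227 − 241) = 241 + 0.2 × -14 = 238.2 → 238
G = 196 + 0.2 × (129 − 196) = 196 + 0.2 × -67 = 182.6 → 183
B = 15 + 0.2 × (43 − 15) = 15 + 0.2 × 28 = 20.6 → 21
So the blended color is (238, 183, 21), about #eeb715.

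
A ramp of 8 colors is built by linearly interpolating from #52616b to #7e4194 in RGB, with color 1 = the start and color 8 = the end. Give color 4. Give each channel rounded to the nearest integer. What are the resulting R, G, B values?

(101, 83, 125)

With 8 swatches and endpoints inclusive, swatch 4 sits at t = (4 − 1)/(8 − 1) = 3/7 ≈ 0.4286.
#52616b → (82, 97, 107); #7e4194 → (126, 65, 148).
R = 82 + 0.4286 × (126 − 82) = 100.858 → 101
G = 97 + 0.4286 × (65 − 97) = 83.285 → 83
B = 107 + 0.4286 × (148 − 107) = 124.573 → 125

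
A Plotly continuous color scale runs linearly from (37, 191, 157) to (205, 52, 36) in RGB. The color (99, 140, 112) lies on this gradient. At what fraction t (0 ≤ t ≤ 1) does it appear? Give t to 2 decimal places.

0.37

Invert the lerp on the R channel (largest span, 168): t = (99 − 37) / (205 − 37) = 62/168 = 0.36905.
Check on G: (140 − 191)/(52 − 191) = 0.3669 ✓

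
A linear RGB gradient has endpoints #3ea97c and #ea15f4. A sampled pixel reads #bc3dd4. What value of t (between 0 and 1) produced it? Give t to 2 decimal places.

0.73

Invert the lerp on the R channel (largest span, 172): t = (188 − 62) / (234 − 62) = 126/172 = 0.73256.
Check on G: (61 − 169)/(21 − 169) = 0.7297 ✓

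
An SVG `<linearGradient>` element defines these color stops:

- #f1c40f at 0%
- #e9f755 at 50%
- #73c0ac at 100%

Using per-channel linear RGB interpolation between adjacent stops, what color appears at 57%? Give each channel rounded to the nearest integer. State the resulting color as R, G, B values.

57% lies between the 50% and 100% stops, so the local fraction is t = (57 − 50)/(100 − 50) = 7/50 ≈ 0.14.
#e9f755 → (233, 247, 85); #73c0ac → (115, 192, 172).
R = 233 + 0.14 × (115 − 233) = 216.48 → 216
G = 247 + 0.14 × (192 − 247) = 239.3 → 239
B = 85 + 0.14 × (172 − 85) = 97.18 → 97

(216, 239, 97)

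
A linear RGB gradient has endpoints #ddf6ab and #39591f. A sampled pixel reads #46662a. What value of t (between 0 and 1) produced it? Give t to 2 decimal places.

0.92

Invert the lerp on the R channel (largest span, 164): t = (70 − 221) / (57 − 221) = -151/-164 = 0.92073.
Check on G: (102 − 246)/(89 − 246) = 0.9172 ✓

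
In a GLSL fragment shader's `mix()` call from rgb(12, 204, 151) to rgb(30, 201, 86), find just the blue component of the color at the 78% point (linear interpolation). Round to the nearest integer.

B = 151 + 0.78 × (86 − 151) = 100.3 → 100

100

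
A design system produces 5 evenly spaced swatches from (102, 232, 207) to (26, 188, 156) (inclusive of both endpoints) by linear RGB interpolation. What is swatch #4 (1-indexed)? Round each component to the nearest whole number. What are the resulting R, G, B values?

With 5 swatches and endpoints inclusive, swatch 4 sits at t = (4 − 1)/(5 − 1) = 3/4 ≈ 0.75.
R = 102 + 0.75 × (26 − 102) = 45 → 45
G = 232 + 0.75 × (188 − 232) = 199 → 199
B = 207 + 0.75 × (156 − 207) = 168.75 → 169

(45, 199, 169)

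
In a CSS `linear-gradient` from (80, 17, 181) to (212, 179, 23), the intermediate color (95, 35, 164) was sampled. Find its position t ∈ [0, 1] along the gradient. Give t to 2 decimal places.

Invert the lerp on the G channel (largest span, 162): t = (35 − 17) / (179 − 17) = 18/162 = 0.11111.
Check on R: (95 − 80)/(212 − 80) = 0.1136 ✓

0.11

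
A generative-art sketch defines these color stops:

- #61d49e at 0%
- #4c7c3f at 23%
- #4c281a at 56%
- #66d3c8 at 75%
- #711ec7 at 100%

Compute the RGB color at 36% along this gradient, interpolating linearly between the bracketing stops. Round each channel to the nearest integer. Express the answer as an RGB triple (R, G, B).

36% lies between the 23% and 56% stops, so the local fraction is t = (36 − 23)/(56 − 23) = 13/33 ≈ 0.3939.
#4c7c3f → (76, 124, 63); #4c281a → (76, 40, 26).
R = 76 + 0.3939 × (76 − 76) = 76 → 76
G = 124 + 0.3939 × (40 − 124) = 90.912 → 91
B = 63 + 0.3939 × (26 − 63) = 48.426 → 48

(76, 91, 48)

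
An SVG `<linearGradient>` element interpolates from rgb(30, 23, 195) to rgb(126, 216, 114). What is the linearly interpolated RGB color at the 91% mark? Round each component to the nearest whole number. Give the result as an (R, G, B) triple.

91% corresponds to t = 0.91.
R = 30 + 0.91 × (126 − 30) = 30 + 0.91 × 96 = 117.36 → 117
G = 23 + 0.91 × (216 − 23) = 23 + 0.91 × 193 = 198.63 → 199
B = 195 + 0.91 × (114 − 195) = 195 + 0.91 × -81 = 121.29 → 121
So the blended color is (117, 199, 121), about #75c779.

(117, 199, 121)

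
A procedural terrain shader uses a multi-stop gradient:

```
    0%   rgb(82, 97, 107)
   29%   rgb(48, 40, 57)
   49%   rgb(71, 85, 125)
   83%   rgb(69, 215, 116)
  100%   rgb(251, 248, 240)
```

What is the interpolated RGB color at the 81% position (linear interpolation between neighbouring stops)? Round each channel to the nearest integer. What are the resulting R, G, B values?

(69, 207, 117)

81% lies between the 49% and 83% stops, so the local fraction is t = (81 − 49)/(83 − 49) = 32/34 ≈ 0.9412.
R = 71 + 0.9412 × (69 − 71) = 69.118 → 69
G = 85 + 0.9412 × (215 − 85) = 207.356 → 207
B = 125 + 0.9412 × (116 − 125) = 116.529 → 117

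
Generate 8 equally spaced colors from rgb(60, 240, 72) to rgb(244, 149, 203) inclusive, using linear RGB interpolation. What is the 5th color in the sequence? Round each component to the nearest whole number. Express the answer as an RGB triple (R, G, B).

(165, 188, 147)

With 8 swatches and endpoints inclusive, swatch 5 sits at t = (5 − 1)/(8 − 1) = 4/7 ≈ 0.5714.
R = 60 + 0.5714 × (244 − 60) = 165.138 → 165
G = 240 + 0.5714 × (149 − 240) = 188.003 → 188
B = 72 + 0.5714 × (203 − 72) = 146.853 → 147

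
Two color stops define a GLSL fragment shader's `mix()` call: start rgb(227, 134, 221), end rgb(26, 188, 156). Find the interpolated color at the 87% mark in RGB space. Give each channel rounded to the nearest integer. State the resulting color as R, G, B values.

(52, 181, 164)

87% corresponds to t = 0.87.
R = 227 + 0.87 × (26 − 227) = 227 + 0.87 × -201 = 52.13 → 52
G = 134 + 0.87 × (188 − 134) = 134 + 0.87 × 54 = 180.98 → 181
B = 221 + 0.87 × (156 − 221) = 221 + 0.87 × -65 = 164.45 → 164
So the blended color is (52, 181, 164), about #34b5a4.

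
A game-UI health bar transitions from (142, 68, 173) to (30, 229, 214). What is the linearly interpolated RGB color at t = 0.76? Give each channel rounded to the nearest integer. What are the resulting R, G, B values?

R = 142 + 0.76 × (30 − 142) = 142 + 0.76 × -112 = 56.88 → 57
G = 68 + 0.76 × (229 − 68) = 68 + 0.76 × 161 = 190.36 → 190
B = 173 + 0.76 × (214 − 173) = 173 + 0.76 × 41 = 204.16 → 204

(57, 190, 204)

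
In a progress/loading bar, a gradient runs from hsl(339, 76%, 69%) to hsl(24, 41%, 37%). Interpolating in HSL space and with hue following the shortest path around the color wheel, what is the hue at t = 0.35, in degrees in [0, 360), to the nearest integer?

355

Hue: 24 − 339 = -315°, but |-315| > 180 so the shorter arc goes the other way: Δh = -315 + 360 = 45°.
H = 339 + 0.35 × (45) = 354.75 → 355°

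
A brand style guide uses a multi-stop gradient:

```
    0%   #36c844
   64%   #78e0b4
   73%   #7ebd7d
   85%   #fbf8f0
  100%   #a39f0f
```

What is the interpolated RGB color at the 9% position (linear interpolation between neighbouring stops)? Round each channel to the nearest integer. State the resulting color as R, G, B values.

9% lies between the 0% and 64% stops, so the local fraction is t = (9 − 0)/(64 − 0) = 9/64 ≈ 0.1406.
#36c844 → (54, 200, 68); #78e0b4 → (120, 224, 180).
R = 54 + 0.1406 × (120 − 54) = 63.28 → 63
G = 200 + 0.1406 × (224 − 200) = 203.374 → 203
B = 68 + 0.1406 × (180 − 68) = 83.747 → 84

(63, 203, 84)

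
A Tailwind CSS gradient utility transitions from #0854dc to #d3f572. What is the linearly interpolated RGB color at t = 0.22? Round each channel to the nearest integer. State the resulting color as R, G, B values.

#0854dc → (8, 84, 220); #d3f572 → (211, 245, 114).
R = 8 + 0.22 × (211 − 8) = 8 + 0.22 × 203 = 52.66 → 53
G = 84 + 0.22 × (245 − 84) = 84 + 0.22 × 161 = 119.42 → 119
B = 220 + 0.22 × (114 − 220) = 220 + 0.22 × -106 = 196.68 → 197

(53, 119, 197)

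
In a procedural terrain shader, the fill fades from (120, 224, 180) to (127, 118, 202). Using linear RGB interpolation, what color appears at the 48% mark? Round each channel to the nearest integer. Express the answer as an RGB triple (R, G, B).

(123, 173, 191)

48% corresponds to t = 0.48.
R = 120 + 0.48 × (127 − 120) = 120 + 0.48 × 7 = 123.36 → 123
G = 224 + 0.48 × (118 − 224) = 224 + 0.48 × -106 = 173.12 → 173
B = 180 + 0.48 × (202 − 180) = 180 + 0.48 × 22 = 190.56 → 191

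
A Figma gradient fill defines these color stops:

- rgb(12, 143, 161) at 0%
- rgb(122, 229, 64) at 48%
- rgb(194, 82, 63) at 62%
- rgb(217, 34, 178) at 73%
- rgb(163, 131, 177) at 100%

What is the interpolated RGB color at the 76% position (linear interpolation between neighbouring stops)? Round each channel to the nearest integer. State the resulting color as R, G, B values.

(211, 45, 178)

76% lies between the 73% and 100% stops, so the local fraction is t = (76 − 73)/(100 − 73) = 3/27 ≈ 0.1111.
R = 217 + 0.1111 × (163 − 217) = 211.001 → 211
G = 34 + 0.1111 × (131 − 34) = 44.777 → 45
B = 178 + 0.1111 × (177 − 178) = 177.889 → 178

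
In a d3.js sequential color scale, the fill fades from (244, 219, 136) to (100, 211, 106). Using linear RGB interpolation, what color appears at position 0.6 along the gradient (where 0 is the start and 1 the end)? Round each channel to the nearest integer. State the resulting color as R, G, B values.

R = 244 + 0.6 × (100 − 244) = 244 + 0.6 × -144 = 157.6 → 158
G = 219 + 0.6 × (211 − 219) = 219 + 0.6 × -8 = 214.2 → 214
B = 136 + 0.6 × (106 − 136) = 136 + 0.6 × -30 = 118 → 118

(158, 214, 118)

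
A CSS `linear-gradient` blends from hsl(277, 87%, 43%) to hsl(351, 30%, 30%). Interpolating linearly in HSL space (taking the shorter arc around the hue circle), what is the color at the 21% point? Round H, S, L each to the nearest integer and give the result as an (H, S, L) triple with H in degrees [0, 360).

Hue arc: Δh = 351 − 277 = 74° (|Δh| ≤ 180, already the shorter path).
H = 277 + 0.21 × (74) = 292.54 → 293°
S = 87 + 0.21 × (30 − 87) = 75.03 → 75%
L = 43 + 0.21 × (30 − 43) = 40.27 → 40%

(293, 75, 40)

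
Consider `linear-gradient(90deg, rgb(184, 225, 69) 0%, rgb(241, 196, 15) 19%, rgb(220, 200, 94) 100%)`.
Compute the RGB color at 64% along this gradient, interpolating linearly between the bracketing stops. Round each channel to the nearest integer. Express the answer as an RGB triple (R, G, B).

(229, 198, 59)

64% lies between the 19% and 100% stops, so the local fraction is t = (64 − 19)/(100 − 19) = 45/81 ≈ 0.5556.
R = 241 + 0.5556 × (220 − 241) = 229.332 → 229
G = 196 + 0.5556 × (200 − 196) = 198.222 → 198
B = 15 + 0.5556 × (94 − 15) = 58.892 → 59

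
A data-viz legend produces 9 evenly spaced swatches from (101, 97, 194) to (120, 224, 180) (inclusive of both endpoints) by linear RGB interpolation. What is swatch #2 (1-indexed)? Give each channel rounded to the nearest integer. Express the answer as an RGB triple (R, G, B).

With 9 swatches and endpoints inclusive, swatch 2 sits at t = (2 − 1)/(9 − 1) = 1/8 ≈ 0.125.
R = 101 + 0.125 × (120 − 101) = 103.375 → 103
G = 97 + 0.125 × (224 − 97) = 112.875 → 113
B = 194 + 0.125 × (180 − 194) = 192.25 → 192

(103, 113, 192)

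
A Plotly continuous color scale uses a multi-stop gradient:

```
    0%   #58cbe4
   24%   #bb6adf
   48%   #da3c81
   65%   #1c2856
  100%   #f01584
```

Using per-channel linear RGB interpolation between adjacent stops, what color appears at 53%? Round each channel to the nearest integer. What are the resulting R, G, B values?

(162, 54, 116)

53% lies between the 48% and 65% stops, so the local fraction is t = (53 − 48)/(65 − 48) = 5/17 ≈ 0.2941.
#da3c81 → (218, 60, 129); #1c2856 → (28, 40, 86).
R = 218 + 0.2941 × (28 − 218) = 162.121 → 162
G = 60 + 0.2941 × (40 − 60) = 54.118 → 54
B = 129 + 0.2941 × (86 − 129) = 116.354 → 116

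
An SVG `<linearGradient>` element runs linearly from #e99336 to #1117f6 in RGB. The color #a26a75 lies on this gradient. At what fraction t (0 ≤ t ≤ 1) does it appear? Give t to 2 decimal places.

0.33

Invert the lerp on the R channel (largest span, 216): t = (162 − 233) / (17 − 233) = -71/-216 = 0.3287.
Check on G: (106 − 147)/(23 − 147) = 0.3306 ✓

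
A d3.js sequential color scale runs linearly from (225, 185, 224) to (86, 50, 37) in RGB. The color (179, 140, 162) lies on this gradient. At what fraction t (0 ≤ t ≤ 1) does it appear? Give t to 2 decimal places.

Invert the lerp on the B channel (largest span, 187): t = (162 − 224) / (37 − 224) = -62/-187 = 0.33155.
Check on R: (179 − 225)/(86 − 225) = 0.3309 ✓

0.33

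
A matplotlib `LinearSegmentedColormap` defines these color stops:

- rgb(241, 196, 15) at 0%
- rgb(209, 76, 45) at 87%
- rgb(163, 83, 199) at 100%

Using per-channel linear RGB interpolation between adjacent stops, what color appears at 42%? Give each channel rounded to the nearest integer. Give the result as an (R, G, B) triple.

42% lies between the 0% and 87% stops, so the local fraction is t = (42 − 0)/(87 − 0) = 42/87 ≈ 0.4828.
R = 241 + 0.4828 × (209 − 241) = 225.55 → 226
G = 196 + 0.4828 × (76 − 196) = 138.064 → 138
B = 15 + 0.4828 × (45 − 15) = 29.484 → 29

(226, 138, 29)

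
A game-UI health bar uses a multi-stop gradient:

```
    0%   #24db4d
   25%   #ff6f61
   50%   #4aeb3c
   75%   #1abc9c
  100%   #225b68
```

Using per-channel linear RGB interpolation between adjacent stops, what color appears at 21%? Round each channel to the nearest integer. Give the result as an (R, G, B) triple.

21% lies between the 0% and 25% stops, so the local fraction is t = (21 − 0)/(25 − 0) = 21/25 ≈ 0.84.
#24db4d → (36, 219, 77); #ff6f61 → (255, 111, 97).
R = 36 + 0.84 × (255 − 36) = 219.96 → 220
G = 219 + 0.84 × (111 − 219) = 128.28 → 128
B = 77 + 0.84 × (97 − 77) = 93.8 → 94

(220, 128, 94)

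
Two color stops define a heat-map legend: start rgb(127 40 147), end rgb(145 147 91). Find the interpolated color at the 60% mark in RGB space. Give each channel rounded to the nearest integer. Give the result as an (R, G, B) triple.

60% corresponds to t = 0.6.
R = 127 + 0.6 × (145 − 127) = 127 + 0.6 × 18 = 137.8 → 138
G = 40 + 0.6 × (147 − 40) = 40 + 0.6 × 107 = 104.2 → 104
B = 147 + 0.6 × (91 − 147) = 147 + 0.6 × -56 = 113.4 → 113
So the blended color is (138, 104, 113), about #8a6871.

(138, 104, 113)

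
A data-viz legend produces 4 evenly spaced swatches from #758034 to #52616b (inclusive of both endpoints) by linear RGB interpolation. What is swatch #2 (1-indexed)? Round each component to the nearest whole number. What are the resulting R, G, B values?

With 4 swatches and endpoints inclusive, swatch 2 sits at t = (2 − 1)/(4 − 1) = 1/3 ≈ 0.3333.
#758034 → (117, 128, 52); #52616b → (82, 97, 107).
R = 117 + 0.3333 × (82 − 117) = 105.335 → 105
G = 128 + 0.3333 × (97 − 128) = 117.668 → 118
B = 52 + 0.3333 × (107 − 52) = 70.332 → 70

(105, 118, 70)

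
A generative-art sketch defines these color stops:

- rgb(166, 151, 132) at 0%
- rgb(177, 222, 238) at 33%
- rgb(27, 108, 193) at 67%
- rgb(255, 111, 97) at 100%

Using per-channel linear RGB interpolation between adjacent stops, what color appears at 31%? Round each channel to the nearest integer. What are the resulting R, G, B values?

31% lies between the 0% and 33% stops, so the local fraction is t = (31 − 0)/(33 − 0) = 31/33 ≈ 0.9394.
R = 166 + 0.9394 × (177 − 166) = 176.333 → 176
G = 151 + 0.9394 × (222 − 151) = 217.697 → 218
B = 132 + 0.9394 × (238 − 132) = 231.576 → 232

(176, 218, 232)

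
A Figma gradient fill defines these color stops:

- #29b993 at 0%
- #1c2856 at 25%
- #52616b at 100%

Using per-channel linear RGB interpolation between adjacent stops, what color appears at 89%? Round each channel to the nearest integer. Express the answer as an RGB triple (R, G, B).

(74, 89, 104)

89% lies between the 25% and 100% stops, so the local fraction is t = (89 − 25)/(100 − 25) = 64/75 ≈ 0.8533.
#1c2856 → (28, 40, 86); #52616b → (82, 97, 107).
R = 28 + 0.8533 × (82 − 28) = 74.078 → 74
G = 40 + 0.8533 × (97 − 40) = 88.638 → 89
B = 86 + 0.8533 × (107 − 86) = 103.919 → 104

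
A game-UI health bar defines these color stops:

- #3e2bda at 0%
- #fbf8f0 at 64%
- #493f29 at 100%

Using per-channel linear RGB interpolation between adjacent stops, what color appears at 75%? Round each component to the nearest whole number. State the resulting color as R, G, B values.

(197, 191, 179)

75% lies between the 64% and 100% stops, so the local fraction is t = (75 − 64)/(100 − 64) = 11/36 ≈ 0.3056.
#fbf8f0 → (251, 248, 240); #493f29 → (73, 63, 41).
R = 251 + 0.3056 × (73 − 251) = 196.603 → 197
G = 248 + 0.3056 × (63 − 248) = 191.464 → 191
B = 240 + 0.3056 × (41 − 240) = 179.186 → 179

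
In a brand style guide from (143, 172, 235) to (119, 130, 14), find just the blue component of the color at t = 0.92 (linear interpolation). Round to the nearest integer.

B = 235 + 0.92 × (14 − 235) = 31.68 → 32

32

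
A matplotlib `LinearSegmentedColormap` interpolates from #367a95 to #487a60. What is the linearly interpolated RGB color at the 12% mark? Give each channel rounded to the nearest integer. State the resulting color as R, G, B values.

#367a95 → (54, 122, 149); #487a60 → (72, 122, 96).
12% corresponds to t = 0.12.
R = 54 + 0.12 × (72 − 54) = 54 + 0.12 × 18 = 56.16 → 56
G = 122 + 0.12 × (122 − 122) = 122 + 0.12 × 0 = 122 → 122
B = 149 + 0.12 × (96 − 149) = 149 + 0.12 × -53 = 142.64 → 143

(56, 122, 143)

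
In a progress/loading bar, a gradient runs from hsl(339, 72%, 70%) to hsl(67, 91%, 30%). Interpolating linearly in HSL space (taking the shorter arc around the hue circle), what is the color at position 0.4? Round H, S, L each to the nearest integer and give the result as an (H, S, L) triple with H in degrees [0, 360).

(14, 80, 54)

Hue: 67 − 339 = -272°, but |-272| > 180 so the shorter arc goes the other way: Δh = -272 + 360 = 88°.
H = 339 + 0.4 × (88) = 374.2 → 374 → 374 mod 360 = 14°
S = 72 + 0.4 × (91 − 72) = 79.6 → 80%
L = 70 + 0.4 × (30 − 70) = 54 → 54%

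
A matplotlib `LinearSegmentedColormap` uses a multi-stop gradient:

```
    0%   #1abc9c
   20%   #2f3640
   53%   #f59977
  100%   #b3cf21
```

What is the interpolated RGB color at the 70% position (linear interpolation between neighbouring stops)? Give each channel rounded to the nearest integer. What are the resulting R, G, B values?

70% lies between the 53% and 100% stops, so the local fraction is t = (70 − 53)/(100 − 53) = 17/47 ≈ 0.3617.
#f59977 → (245, 153, 119); #b3cf21 → (179, 207, 33).
R = 245 + 0.3617 × (179 − 245) = 221.128 → 221
G = 153 + 0.3617 × (207 − 153) = 172.532 → 173
B = 119 + 0.3617 × (33 − 119) = 87.894 → 88

(221, 173, 88)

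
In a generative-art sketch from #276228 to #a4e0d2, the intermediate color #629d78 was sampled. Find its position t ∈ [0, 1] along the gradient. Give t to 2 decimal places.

0.47

Invert the lerp on the B channel (largest span, 170): t = (120 − 40) / (210 − 40) = 80/170 = 0.47059.
Check on R: (98 − 39)/(164 − 39) = 0.472 ✓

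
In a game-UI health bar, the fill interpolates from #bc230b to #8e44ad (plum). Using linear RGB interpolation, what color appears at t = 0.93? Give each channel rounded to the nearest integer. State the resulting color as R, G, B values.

(145, 66, 162)

#bc230b → (188, 35, 11); #8e44ad → (142, 68, 173).
R = 188 + 0.93 × (142 − 188) = 188 + 0.93 × -46 = 145.22 → 145
G = 35 + 0.93 × (68 − 35) = 35 + 0.93 × 33 = 65.69 → 66
B = 11 + 0.93 × (173 − 11) = 11 + 0.93 × 162 = 161.66 → 162
So the blended color is (145, 66, 162), about #9142a2.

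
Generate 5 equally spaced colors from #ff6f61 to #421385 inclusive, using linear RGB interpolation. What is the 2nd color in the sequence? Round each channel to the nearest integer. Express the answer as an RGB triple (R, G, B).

(208, 88, 106)

With 5 swatches and endpoints inclusive, swatch 2 sits at t = (2 − 1)/(5 − 1) = 1/4 ≈ 0.25.
#ff6f61 → (255, 111, 97); #421385 → (66, 19, 133).
R = 255 + 0.25 × (66 − 255) = 207.75 → 208
G = 111 + 0.25 × (19 − 111) = 88 → 88
B = 97 + 0.25 × (133 − 97) = 106 → 106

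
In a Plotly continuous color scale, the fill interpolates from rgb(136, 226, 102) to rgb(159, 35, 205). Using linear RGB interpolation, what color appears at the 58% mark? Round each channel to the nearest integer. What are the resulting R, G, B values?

(149, 115, 162)

58% corresponds to t = 0.58.
R = 136 + 0.58 × (159 − 136) = 136 + 0.58 × 23 = 149.34 → 149
G = 226 + 0.58 × (35 − 226) = 226 + 0.58 × -191 = 115.22 → 115
B = 102 + 0.58 × (205 − 102) = 102 + 0.58 × 103 = 161.74 → 162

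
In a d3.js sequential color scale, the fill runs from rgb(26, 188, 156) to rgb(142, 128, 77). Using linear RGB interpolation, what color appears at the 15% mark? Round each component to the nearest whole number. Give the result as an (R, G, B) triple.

(43, 179, 144)

15% corresponds to t = 0.15.
R = 26 + 0.15 × (142 − 26) = 26 + 0.15 × 116 = 43.4 → 43
G = 188 + 0.15 × (128 − 188) = 188 + 0.15 × -60 = 179 → 179
B = 156 + 0.15 × (77 − 156) = 156 + 0.15 × -79 = 144.15 → 144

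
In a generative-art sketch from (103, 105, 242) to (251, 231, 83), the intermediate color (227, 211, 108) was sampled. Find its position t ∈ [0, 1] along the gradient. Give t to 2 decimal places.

Invert the lerp on the B channel (largest span, 159): t = (108 − 242) / (83 − 242) = -134/-159 = 0.84277.
Check on R: (227 − 103)/(251 − 103) = 0.8378 ✓

0.84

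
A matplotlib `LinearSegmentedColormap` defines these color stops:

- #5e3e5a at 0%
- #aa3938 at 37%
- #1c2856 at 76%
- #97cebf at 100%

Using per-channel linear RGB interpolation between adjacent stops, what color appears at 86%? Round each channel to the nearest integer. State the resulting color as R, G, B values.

86% lies between the 76% and 100% stops, so the local fraction is t = (86 − 76)/(100 − 76) = 10/24 ≈ 0.4167.
#1c2856 → (28, 40, 86); #97cebf → (151, 206, 191).
R = 28 + 0.4167 × (151 − 28) = 79.254 → 79
G = 40 + 0.4167 × (206 − 40) = 109.172 → 109
B = 86 + 0.4167 × (191 − 86) = 129.754 → 130

(79, 109, 130)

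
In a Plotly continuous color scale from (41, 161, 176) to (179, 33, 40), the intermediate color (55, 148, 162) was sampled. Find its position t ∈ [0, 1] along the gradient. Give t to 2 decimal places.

Invert the lerp on the R channel (largest span, 138): t = (55 − 41) / (179 − 41) = 14/138 = 0.10145.
Check on G: (148 − 161)/(33 − 161) = 0.1016 ✓

0.10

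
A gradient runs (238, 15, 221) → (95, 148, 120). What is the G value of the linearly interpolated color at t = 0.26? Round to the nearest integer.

50

G = 15 + 0.26 × (148 − 15) = 49.58 → 50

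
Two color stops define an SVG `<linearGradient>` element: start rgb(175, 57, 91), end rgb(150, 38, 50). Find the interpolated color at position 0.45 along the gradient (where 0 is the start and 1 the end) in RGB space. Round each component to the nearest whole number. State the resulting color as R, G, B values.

R = 175 + 0.45 × (150 − 175) = 175 + 0.45 × -25 = 163.75 → 164
G = 57 + 0.45 × (38 − 57) = 57 + 0.45 × -19 = 48.45 → 48
B = 91 + 0.45 × (50 − 91) = 91 + 0.45 × -41 = 72.55 → 73

(164, 48, 73)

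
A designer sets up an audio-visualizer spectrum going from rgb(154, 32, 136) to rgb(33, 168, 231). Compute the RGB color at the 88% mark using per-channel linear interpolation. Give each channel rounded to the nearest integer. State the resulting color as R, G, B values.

(48, 152, 220)

88% corresponds to t = 0.88.
R = 154 + 0.88 × (33 − 154) = 154 + 0.88 × -121 = 47.52 → 48
G = 32 + 0.88 × (168 − 32) = 32 + 0.88 × 136 = 151.68 → 152
B = 136 + 0.88 × (231 − 136) = 136 + 0.88 × 95 = 219.6 → 220
So the blended color is (48, 152, 220), about #3098dc.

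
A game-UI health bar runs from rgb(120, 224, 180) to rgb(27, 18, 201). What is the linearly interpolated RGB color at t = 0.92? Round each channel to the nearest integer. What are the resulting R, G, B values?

(34, 34, 199)

R = 120 + 0.92 × (27 − 120) = 120 + 0.92 × -93 = 34.44 → 34
G = 224 + 0.92 × (18 − 224) = 224 + 0.92 × -206 = 34.48 → 34
B = 180 + 0.92 × (201 − 180) = 180 + 0.92 × 21 = 199.32 → 199
So the blended color is (34, 34, 199), about #2222c7.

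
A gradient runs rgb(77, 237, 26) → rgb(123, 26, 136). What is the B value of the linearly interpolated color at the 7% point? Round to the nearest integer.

34

B = 26 + 0.07 × (136 − 26) = 33.7 → 34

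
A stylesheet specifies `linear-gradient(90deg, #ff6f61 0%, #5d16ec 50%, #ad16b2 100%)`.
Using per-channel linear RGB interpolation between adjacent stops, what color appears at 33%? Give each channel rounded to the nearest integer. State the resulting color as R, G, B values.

(148, 52, 189)

33% lies between the 0% and 50% stops, so the local fraction is t = (33 − 0)/(50 − 0) = 33/50 ≈ 0.66.
#ff6f61 → (255, 111, 97); #5d16ec → (93, 22, 236).
R = 255 + 0.66 × (93 − 255) = 148.08 → 148
G = 111 + 0.66 × (22 − 111) = 52.26 → 52
B = 97 + 0.66 × (236 − 97) = 188.74 → 189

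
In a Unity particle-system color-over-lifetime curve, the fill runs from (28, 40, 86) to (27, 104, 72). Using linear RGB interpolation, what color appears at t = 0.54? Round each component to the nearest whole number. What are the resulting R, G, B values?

(27, 75, 78)

R = 28 + 0.54 × (27 − 28) = 28 + 0.54 × -1 = 27.46 → 27
G = 40 + 0.54 × (104 − 40) = 40 + 0.54 × 64 = 74.56 → 75
B = 86 + 0.54 × (72 − 86) = 86 + 0.54 × -14 = 78.44 → 78
So the blended color is (27, 75, 78), about #1b4b4e.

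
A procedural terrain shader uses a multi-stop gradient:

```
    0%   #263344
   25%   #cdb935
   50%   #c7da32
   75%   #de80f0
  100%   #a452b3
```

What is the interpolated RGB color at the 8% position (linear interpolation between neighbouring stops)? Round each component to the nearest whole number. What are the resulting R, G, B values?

(91, 94, 63)

8% lies between the 0% and 25% stops, so the local fraction is t = (8 − 0)/(25 − 0) = 8/25 ≈ 0.32.
#263344 → (38, 51, 68); #cdb935 → (205, 185, 53).
R = 38 + 0.32 × (205 − 38) = 91.44 → 91
G = 51 + 0.32 × (185 − 51) = 93.88 → 94
B = 68 + 0.32 × (53 − 68) = 63.2 → 63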